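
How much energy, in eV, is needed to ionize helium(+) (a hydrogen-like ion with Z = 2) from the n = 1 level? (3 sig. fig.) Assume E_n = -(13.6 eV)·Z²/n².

54.4 eV

E_n = −13.6 Z²/n² = −54.40/n² eV for Z = 2.
E_1 = −54.40/1 = −54.4 eV, so ionization (to E = 0) requires 54.4 eV.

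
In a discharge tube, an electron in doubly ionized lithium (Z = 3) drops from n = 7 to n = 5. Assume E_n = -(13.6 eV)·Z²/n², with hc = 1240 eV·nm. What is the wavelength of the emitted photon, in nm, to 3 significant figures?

517 nm

For Z = 3 the level energies scale as Z², so the effective Rydberg energy is 13.6 × 9 = 122.4 eV.
ΔE = 122.4 × (1/5² − 1/7²) = 122.4 × 0.01959 = 2.398 eV.
λ = hc/ΔE = 1240 / 2.398 = 517 nm.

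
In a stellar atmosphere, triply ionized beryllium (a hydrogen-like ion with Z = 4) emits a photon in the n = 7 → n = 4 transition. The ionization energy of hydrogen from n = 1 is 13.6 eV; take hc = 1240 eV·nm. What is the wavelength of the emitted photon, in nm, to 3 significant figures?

135 nm

For Z = 4 the level energies scale as Z², so the effective Rydberg energy is 13.6 × 16 = 217.6 eV.
ΔE = 217.6 × (1/4² − 1/7²) = 217.6 × 0.04209 = 9.159 eV.
λ = hc/ΔE = 1240 / 9.159 = 135 nm.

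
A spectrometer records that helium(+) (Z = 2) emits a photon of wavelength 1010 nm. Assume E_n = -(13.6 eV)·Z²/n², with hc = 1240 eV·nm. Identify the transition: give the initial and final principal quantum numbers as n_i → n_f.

n_i = 5, n_f = 4

The photon energy is ΔE = hc/λ = 1240 / 1010 = 1.228 eV.
With Z = 2, ΔE = 54.40 × (1/n_f² − 1/n_i²), so 1/n_f² − 1/n_i² = 0.02257.
Trying n_f = 4 gives 1/n_i² = 0.03993, i.e. n_i ≈ 5; this pair matches.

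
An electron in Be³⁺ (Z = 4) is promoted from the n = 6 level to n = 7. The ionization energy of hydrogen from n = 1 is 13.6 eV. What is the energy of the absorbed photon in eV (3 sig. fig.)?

The Bohr energies scale as Z², so for Z = 4: E_n = −217.6/n² eV.
E_7 = −217.6/49 = −4.441 eV and E_6 = −217.6/36 = −6.044 eV.
The photon energy is |E_7 − E_6| = 1.60 eV.

1.60 eV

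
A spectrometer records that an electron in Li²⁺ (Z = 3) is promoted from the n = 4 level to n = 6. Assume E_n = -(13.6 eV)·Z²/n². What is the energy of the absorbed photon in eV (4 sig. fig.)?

4.250 eV

The Bohr energies scale as Z², so for Z = 3: E_n = −122.4/n² eV.
E_6 = −122.4/36 = −3.400 eV and E_4 = −122.4/16 = −7.650 eV.
The photon energy is |E_6 − E_4| = 4.250 eV.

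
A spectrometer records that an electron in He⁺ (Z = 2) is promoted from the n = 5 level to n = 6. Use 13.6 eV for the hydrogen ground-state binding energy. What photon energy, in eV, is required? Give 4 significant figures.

The Bohr energies scale as Z², so for Z = 2: E_n = −54.40/n² eV.
E_6 = −54.40/36 = −1.511 eV and E_5 = −54.40/25 = −2.176 eV.
The photon energy is |E_6 − E_5| = 0.6649 eV.

0.6649 eV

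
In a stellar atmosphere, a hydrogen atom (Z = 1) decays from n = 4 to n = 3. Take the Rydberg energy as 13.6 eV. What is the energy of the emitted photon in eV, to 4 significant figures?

E_4 = −13.60/16 = −0.8500 eV and E_3 = −13.60/9 = −1.511 eV.
The photon energy is |E_4 − E_3| = 0.6611 eV.

0.6611 eV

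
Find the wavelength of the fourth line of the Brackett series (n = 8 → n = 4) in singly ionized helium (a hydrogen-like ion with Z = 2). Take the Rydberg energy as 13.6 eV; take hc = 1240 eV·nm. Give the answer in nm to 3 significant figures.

486 nm

The Brackett series terminates on n_f = 4; the fourth line has n_i = 4+4 = 8.
ΔE = 54.40 × (1/4² − 1/8²) = 2.550 eV.
λ = 1240 / 2.550 = 486 nm.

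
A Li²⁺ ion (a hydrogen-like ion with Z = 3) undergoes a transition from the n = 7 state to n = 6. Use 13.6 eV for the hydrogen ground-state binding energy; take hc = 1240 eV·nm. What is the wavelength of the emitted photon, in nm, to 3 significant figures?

1370 nm

For Z = 3 the level energies scale as Z², so the effective Rydberg energy is 13.6 × 9 = 122.4 eV.
ΔE = 122.4 × (1/6² − 1/7²) = 122.4 × 0.007370 = 0.9020 eV.
λ = hc/ΔE = 1240 / 0.9020 = 1370 nm.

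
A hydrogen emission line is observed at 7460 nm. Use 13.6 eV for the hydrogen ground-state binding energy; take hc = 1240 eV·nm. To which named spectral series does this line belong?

Pfund

ΔE = 1240/7460 = 0.1662 eV.
This matches 13.6 × (1/5² − 1/6²), so n_f = 5: the Pfund series.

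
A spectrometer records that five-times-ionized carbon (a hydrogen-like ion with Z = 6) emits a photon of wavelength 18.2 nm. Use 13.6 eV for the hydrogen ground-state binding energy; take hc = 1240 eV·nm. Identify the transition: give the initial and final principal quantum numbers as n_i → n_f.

n_i = 3, n_f = 2

The photon energy is ΔE = hc/λ = 1240 / 18.2 = 68.13 eV.
With Z = 6, ΔE = 489.6 × (1/n_f² − 1/n_i²), so 1/n_f² − 1/n_i² = 0.1392.
Trying n_f = 2 gives 1/n_i² = 0.1108, i.e. n_i ≈ 3; this pair matches.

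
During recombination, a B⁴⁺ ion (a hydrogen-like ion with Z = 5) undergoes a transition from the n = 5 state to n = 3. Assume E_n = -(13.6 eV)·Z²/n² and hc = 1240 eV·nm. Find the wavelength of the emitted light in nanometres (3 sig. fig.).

For Z = 5 the level energies scale as Z², so the effective Rydberg energy is 13.6 × 25 = 340.0 eV.
ΔE = 340.0 × (1/3² − 1/5²) = 340.0 × 0.07111 = 24.18 eV.
λ = hc/ΔE = 1240 / 24.18 = 51.3 nm.

51.3 nm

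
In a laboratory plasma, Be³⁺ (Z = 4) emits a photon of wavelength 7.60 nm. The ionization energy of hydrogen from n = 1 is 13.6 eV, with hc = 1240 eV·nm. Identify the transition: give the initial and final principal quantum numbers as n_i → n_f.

The photon energy is ΔE = hc/λ = 1240 / 7.60 = 163.2 eV.
With Z = 4, ΔE = 217.6 × (1/n_f² − 1/n_i²), so 1/n_f² − 1/n_i² = 0.7498.
Trying n_f = 1 gives 1/n_i² = 0.2502, i.e. n_i ≈ 2; this pair matches.

n_i = 2, n_f = 1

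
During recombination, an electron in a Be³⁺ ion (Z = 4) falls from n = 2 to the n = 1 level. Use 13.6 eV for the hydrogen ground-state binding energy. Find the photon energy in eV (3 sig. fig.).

163 eV

The Bohr energies scale as Z², so for Z = 4: E_n = −217.6/n² eV.
E_2 = −217.6/4 = −54.40 eV and E_1 = −217.6/1 = −217.6 eV.
The photon energy is |E_2 − E_1| = 163 eV.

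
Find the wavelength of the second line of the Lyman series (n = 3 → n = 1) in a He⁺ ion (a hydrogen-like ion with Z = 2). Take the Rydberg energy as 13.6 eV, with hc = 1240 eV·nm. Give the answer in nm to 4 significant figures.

25.64 nm

The Lyman series terminates on n_f = 1; the second line has n_i = 1+2 = 3.
ΔE = 54.40 × (1/1² − 1/3²) = 48.36 eV.
λ = 1240 / 48.36 = 25.64 nm.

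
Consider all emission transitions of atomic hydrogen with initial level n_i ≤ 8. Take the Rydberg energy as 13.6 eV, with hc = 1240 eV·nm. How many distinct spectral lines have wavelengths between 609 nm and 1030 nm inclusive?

3

Enumerate all n_i → n_f pairs with 1 ≤ n_f < n_i ≤ 8 and compute λ = 1240 / [13.6·1·(1/n_f² − 1/n_i²)].
Lines falling in [609, 1030] nm: 3→2 (656.5 nm), 8→3 (954.9 nm), 7→3 (1005 nm).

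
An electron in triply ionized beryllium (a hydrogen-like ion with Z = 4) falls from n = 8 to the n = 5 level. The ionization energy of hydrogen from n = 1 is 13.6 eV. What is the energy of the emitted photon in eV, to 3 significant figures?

5.30 eV

The Bohr energies scale as Z², so for Z = 4: E_n = −217.6/n² eV.
E_8 = −217.6/64 = −3.400 eV and E_5 = −217.6/25 = −8.704 eV.
The photon energy is |E_8 − E_5| = 5.30 eV.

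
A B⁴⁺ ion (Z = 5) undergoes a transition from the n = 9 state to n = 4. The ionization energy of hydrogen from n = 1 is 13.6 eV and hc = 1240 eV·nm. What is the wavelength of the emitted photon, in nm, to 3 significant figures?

72.7 nm

For Z = 5 the level energies scale as Z², so the effective Rydberg energy is 13.6 × 25 = 340.0 eV.
ΔE = 340.0 × (1/4² − 1/9²) = 340.0 × 0.05015 = 17.05 eV.
λ = hc/ΔE = 1240 / 17.05 = 72.7 nm.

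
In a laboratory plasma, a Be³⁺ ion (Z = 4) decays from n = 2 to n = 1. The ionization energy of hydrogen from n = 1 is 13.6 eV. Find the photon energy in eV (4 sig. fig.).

The Bohr energies scale as Z², so for Z = 4: E_n = −217.6/n² eV.
E_2 = −217.6/4 = −54.40 eV and E_1 = −217.6/1 = −217.6 eV.
The photon energy is |E_2 − E_1| = 163.2 eV.

163.2 eV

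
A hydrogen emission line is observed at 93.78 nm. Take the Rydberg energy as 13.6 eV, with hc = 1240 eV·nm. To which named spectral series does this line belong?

Lyman

ΔE = 1240/93.78 = 13.22 eV.
This matches 13.6 × (1/1² − 1/6²), so n_f = 1: the Lyman series.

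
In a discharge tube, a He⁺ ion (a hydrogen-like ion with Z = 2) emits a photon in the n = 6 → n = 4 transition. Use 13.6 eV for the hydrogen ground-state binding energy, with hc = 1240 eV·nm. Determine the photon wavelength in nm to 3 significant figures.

656 nm

For Z = 2 the level energies scale as Z², so the effective Rydberg energy is 13.6 × 4 = 54.40 eV.
ΔE = 54.40 × (1/4² − 1/6²) = 54.40 × 0.03472 = 1.889 eV.
λ = hc/ΔE = 1240 / 1.889 = 656 nm.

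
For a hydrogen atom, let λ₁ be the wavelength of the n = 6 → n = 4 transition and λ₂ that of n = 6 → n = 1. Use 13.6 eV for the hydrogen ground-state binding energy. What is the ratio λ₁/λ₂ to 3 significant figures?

28.0

λ ∝ 1/ΔE ∝ 1/(1/n_f² − 1/n_i²), and the Z² and hc factors cancel in the ratio.
λ₁/λ₂ = (1/1² − 1/6²)/(1/4² − 1/6²) = 0.9722/0.03472 = 28.0.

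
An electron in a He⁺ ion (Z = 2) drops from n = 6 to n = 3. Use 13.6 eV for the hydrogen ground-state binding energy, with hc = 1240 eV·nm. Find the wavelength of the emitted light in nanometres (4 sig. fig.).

273.5 nm

For Z = 2 the level energies scale as Z², so the effective Rydberg energy is 13.6 × 4 = 54.40 eV.
ΔE = 54.40 × (1/3² − 1/6²) = 54.40 × 0.08333 = 4.533 eV.
λ = hc/ΔE = 1240 / 4.533 = 273.5 nm.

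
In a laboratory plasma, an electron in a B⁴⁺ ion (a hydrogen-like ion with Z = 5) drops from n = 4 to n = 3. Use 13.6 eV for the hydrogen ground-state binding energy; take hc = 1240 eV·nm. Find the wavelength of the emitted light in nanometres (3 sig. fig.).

For Z = 5 the level energies scale as Z², so the effective Rydberg energy is 13.6 × 25 = 340.0 eV.
ΔE = 340.0 × (1/3² − 1/4²) = 340.0 × 0.04861 = 16.53 eV.
λ = hc/ΔE = 1240 / 16.53 = 75.0 nm.

75.0 nm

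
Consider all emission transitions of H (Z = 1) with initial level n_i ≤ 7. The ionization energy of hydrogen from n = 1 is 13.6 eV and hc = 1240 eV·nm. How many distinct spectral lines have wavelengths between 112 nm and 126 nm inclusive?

1

Enumerate all n_i → n_f pairs with 1 ≤ n_f < n_i ≤ 7 and compute λ = 1240 / [13.6·1·(1/n_f² − 1/n_i²)].
Lines falling in [112, 126] nm: 2→1 (121.6 nm).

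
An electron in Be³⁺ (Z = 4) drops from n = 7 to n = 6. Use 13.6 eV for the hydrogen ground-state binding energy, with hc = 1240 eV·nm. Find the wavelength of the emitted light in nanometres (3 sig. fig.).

773 nm

For Z = 4 the level energies scale as Z², so the effective Rydberg energy is 13.6 × 16 = 217.6 eV.
ΔE = 217.6 × (1/6² − 1/7²) = 217.6 × 0.007370 = 1.604 eV.
λ = hc/ΔE = 1240 / 1.604 = 773 nm.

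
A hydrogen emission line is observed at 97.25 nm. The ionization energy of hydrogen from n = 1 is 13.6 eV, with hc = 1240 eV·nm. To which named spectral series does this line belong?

Lyman

ΔE = 1240/97.25 = 12.75 eV.
This matches 13.6 × (1/1² − 1/4²), so n_f = 1: the Lyman series.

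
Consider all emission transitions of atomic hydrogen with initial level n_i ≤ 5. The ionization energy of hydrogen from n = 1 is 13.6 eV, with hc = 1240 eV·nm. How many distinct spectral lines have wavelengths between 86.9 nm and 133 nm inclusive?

4

Enumerate all n_i → n_f pairs with 1 ≤ n_f < n_i ≤ 5 and compute λ = 1240 / [13.6·1·(1/n_f² − 1/n_i²)].
Lines falling in [86.9, 133] nm: 5→1 (94.98 nm), 4→1 (97.25 nm), 3→1 (102.6 nm), 2→1 (121.6 nm).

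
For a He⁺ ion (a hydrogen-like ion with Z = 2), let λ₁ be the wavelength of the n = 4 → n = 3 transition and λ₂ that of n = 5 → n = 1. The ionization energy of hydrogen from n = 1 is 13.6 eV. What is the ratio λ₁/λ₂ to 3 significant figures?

λ ∝ 1/ΔE ∝ 1/(1/n_f² − 1/n_i²), and the Z² and hc factors cancel in the ratio.
λ₁/λ₂ = (1/1² − 1/5²)/(1/3² − 1/4²) = 0.9600/0.04861 = 19.7.

19.7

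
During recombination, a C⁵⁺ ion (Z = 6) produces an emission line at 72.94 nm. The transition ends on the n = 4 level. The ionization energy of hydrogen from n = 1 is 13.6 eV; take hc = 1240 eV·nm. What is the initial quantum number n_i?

The photon energy is ΔE = hc/λ = 1240 / 72.94 = 17.00 eV.
With Z = 6, ΔE = 489.6 × (1/n_f² − 1/n_i²), so 1/n_f² − 1/n_i² = 0.03472.
With n_f = 4: 1/n_i² = 1/16 − 0.03472 = 0.02778, so n_i ≈ 6.00.

n_i = 6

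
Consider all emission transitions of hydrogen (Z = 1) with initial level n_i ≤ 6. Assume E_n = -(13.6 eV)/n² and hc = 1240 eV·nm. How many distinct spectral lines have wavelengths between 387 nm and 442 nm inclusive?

Enumerate all n_i → n_f pairs with 1 ≤ n_f < n_i ≤ 6 and compute λ = 1240 / [13.6·1·(1/n_f² − 1/n_i²)].
Lines falling in [387, 442] nm: 6→2 (410.3 nm), 5→2 (434.2 nm).

2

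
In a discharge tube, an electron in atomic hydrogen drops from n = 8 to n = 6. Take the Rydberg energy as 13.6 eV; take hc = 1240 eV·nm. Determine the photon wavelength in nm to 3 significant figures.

ΔE = 13.60 × (1/6² − 1/8²) = 13.60 × 0.01215 = 0.1653 eV.
λ = hc/ΔE = 1240 / 0.1653 = 7500 nm.

7500 nm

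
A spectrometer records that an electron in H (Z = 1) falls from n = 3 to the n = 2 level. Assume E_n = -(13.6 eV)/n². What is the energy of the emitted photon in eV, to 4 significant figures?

1.889 eV

E_3 = −13.60/9 = −1.511 eV and E_2 = −13.60/4 = −3.400 eV.
The photon energy is |E_3 − E_2| = 1.889 eV.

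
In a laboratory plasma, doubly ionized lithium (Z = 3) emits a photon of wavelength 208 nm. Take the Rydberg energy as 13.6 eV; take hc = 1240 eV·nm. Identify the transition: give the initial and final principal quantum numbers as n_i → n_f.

n_i = 4, n_f = 3

The photon energy is ΔE = hc/λ = 1240 / 208 = 5.962 eV.
With Z = 3, ΔE = 122.4 × (1/n_f² − 1/n_i²), so 1/n_f² − 1/n_i² = 0.04871.
Trying n_f = 3 gives 1/n_i² = 0.06241, i.e. n_i ≈ 4; this pair matches.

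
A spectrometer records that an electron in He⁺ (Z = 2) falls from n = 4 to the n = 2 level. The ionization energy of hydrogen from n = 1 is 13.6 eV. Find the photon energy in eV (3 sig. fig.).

10.2 eV

The Bohr energies scale as Z², so for Z = 2: E_n = −54.40/n² eV.
E_4 = −54.40/16 = −3.400 eV and E_2 = −54.40/4 = −13.60 eV.
The photon energy is |E_4 − E_2| = 10.2 eV.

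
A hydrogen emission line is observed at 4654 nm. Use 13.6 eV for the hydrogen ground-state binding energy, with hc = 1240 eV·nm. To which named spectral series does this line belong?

Pfund

ΔE = 1240/4654 = 0.2664 eV.
This matches 13.6 × (1/5² − 1/7²), so n_f = 5: the Pfund series.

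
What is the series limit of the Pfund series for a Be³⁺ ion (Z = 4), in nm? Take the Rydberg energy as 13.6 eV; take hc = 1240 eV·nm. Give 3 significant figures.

142 nm

The Pfund series has lower level n_f = 5; the series limit corresponds to n_i → ∞.
ΔE_max = 13.6 × 16 / 5² = 8.704 eV.
λ_min = 1240 / 8.704 = 142 nm.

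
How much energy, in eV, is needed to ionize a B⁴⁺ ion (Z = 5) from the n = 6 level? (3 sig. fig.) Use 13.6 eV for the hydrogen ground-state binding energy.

9.44 eV

E_n = −13.6 Z²/n² = −340.0/n² eV for Z = 5.
E_6 = −340.0/36 = −9.44 eV, so ionization (to E = 0) requires 9.44 eV.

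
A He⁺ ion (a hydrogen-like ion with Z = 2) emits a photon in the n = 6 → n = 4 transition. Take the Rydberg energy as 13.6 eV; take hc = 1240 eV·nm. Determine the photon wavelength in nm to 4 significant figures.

656.5 nm

For Z = 2 the level energies scale as Z², so the effective Rydberg energy is 13.6 × 4 = 54.40 eV.
ΔE = 54.40 × (1/4² − 1/6²) = 54.40 × 0.03472 = 1.889 eV.
λ = hc/ΔE = 1240 / 1.889 = 656.5 nm.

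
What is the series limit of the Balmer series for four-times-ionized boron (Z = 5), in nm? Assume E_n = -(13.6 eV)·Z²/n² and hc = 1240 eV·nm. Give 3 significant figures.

14.6 nm

The Balmer series has lower level n_f = 2; the series limit corresponds to n_i → ∞.
ΔE_max = 13.6 × 25 / 2² = 85.00 eV.
λ_min = 1240 / 85.00 = 14.6 nm.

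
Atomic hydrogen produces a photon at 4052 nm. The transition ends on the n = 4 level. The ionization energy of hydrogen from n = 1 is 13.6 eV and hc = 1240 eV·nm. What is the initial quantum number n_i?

n_i = 5

The photon energy is ΔE = hc/λ = 1240 / 4052 = 0.3060 eV.
With Z = 1, ΔE = 13.60 × (1/n_f² − 1/n_i²), so 1/n_f² − 1/n_i² = 0.02250.
With n_f = 4: 1/n_i² = 1/16 − 0.02250 = 0.04000, so n_i ≈ 5.00.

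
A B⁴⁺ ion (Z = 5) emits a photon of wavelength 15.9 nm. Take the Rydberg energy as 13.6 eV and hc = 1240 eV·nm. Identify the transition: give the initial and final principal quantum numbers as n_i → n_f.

n_i = 7, n_f = 2

The photon energy is ΔE = hc/λ = 1240 / 15.9 = 77.99 eV.
With Z = 5, ΔE = 340.0 × (1/n_f² − 1/n_i²), so 1/n_f² − 1/n_i² = 0.2294.
Trying n_f = 2 gives 1/n_i² = 0.02063, i.e. n_i ≈ 7; this pair matches.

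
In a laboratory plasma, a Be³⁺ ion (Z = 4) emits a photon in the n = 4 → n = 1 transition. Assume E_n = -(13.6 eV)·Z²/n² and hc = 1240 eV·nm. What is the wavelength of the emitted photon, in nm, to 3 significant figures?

For Z = 4 the level energies scale as Z², so the effective Rydberg energy is 13.6 × 16 = 217.6 eV.
ΔE = 217.6 × (1/1² − 1/4²) = 217.6 × 0.9375 = 204.0 eV.
λ = hc/ΔE = 1240 / 204.0 = 6.08 nm.

6.08 nm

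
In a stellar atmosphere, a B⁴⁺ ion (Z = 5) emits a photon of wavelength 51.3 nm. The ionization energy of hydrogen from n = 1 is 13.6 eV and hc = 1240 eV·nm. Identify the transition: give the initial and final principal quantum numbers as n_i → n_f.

The photon energy is ΔE = hc/λ = 1240 / 51.3 = 24.17 eV.
With Z = 5, ΔE = 340.0 × (1/n_f² − 1/n_i²), so 1/n_f² − 1/n_i² = 0.07109.
Trying n_f = 3 gives 1/n_i² = 0.04002, i.e. n_i ≈ 5; this pair matches.

n_i = 5, n_f = 3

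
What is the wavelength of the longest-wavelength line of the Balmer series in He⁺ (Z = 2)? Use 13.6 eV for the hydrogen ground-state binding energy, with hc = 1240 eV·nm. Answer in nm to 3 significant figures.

164 nm

The Balmer series terminates on n_f = 2; the first line has n_i = 2+1 = 3.
ΔE = 54.40 × (1/2² − 1/3²) = 7.556 eV.
λ = 1240 / 7.556 = 164 nm.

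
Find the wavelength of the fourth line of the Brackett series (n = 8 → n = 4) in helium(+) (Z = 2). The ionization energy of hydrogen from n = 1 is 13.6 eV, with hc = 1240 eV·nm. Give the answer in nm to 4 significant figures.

486.3 nm

The Brackett series terminates on n_f = 4; the fourth line has n_i = 4+4 = 8.
ΔE = 54.40 × (1/4² − 1/8²) = 2.550 eV.
λ = 1240 / 2.550 = 486.3 nm.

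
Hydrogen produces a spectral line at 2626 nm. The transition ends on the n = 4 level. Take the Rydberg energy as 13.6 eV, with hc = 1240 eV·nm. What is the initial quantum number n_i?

n_i = 6

The photon energy is ΔE = hc/λ = 1240 / 2626 = 0.4722 eV.
With Z = 1, ΔE = 13.60 × (1/n_f² − 1/n_i²), so 1/n_f² − 1/n_i² = 0.03472.
With n_f = 4: 1/n_i² = 1/16 − 0.03472 = 0.02778, so n_i ≈ 6.00.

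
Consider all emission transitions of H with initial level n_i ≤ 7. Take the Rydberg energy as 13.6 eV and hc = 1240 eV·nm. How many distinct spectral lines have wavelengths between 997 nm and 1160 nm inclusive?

Enumerate all n_i → n_f pairs with 1 ≤ n_f < n_i ≤ 7 and compute λ = 1240 / [13.6·1·(1/n_f² − 1/n_i²)].
Lines falling in [997, 1160] nm: 7→3 (1005 nm), 6→3 (1094 nm).

2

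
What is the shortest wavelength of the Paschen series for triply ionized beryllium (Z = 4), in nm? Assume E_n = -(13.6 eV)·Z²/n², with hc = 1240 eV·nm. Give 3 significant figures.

The Paschen series has lower level n_f = 3; the series limit corresponds to n_i → ∞.
ΔE_max = 13.6 × 16 / 3² = 24.18 eV.
λ_min = 1240 / 24.18 = 51.3 nm.

51.3 nm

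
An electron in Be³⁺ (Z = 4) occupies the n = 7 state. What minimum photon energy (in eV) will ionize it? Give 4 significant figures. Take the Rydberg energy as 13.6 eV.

E_n = −13.6 Z²/n² = −217.6/n² eV for Z = 4.
E_7 = −217.6/49 = −4.441 eV, so ionization (to E = 0) requires 4.441 eV.

4.441 eV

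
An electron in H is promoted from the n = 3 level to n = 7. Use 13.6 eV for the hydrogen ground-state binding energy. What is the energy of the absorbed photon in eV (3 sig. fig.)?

E_7 = −13.60/49 = −0.2776 eV and E_3 = −13.60/9 = −1.511 eV.
The photon energy is |E_7 − E_3| = 1.23 eV.

1.23 eV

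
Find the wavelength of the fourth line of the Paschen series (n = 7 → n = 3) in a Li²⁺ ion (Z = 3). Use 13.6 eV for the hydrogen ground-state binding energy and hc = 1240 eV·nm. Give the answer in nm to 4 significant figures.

111.7 nm

The Paschen series terminates on n_f = 3; the fourth line has n_i = 3+4 = 7.
ΔE = 122.4 × (1/3² − 1/7²) = 11.10 eV.
λ = 1240 / 11.10 = 111.7 nm.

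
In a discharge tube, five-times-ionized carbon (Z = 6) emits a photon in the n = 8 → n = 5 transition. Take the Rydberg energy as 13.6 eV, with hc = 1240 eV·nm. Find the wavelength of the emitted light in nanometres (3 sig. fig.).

For Z = 6 the level energies scale as Z², so the effective Rydberg energy is 13.6 × 36 = 489.6 eV.
ΔE = 489.6 × (1/5² − 1/8²) = 489.6 × 0.02438 = 11.93 eV.
λ = hc/ΔE = 1240 / 11.93 = 104 nm.

104 nm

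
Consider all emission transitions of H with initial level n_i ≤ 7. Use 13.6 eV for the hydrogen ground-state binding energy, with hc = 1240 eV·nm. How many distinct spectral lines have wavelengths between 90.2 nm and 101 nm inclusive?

Enumerate all n_i → n_f pairs with 1 ≤ n_f < n_i ≤ 7 and compute λ = 1240 / [13.6·1·(1/n_f² − 1/n_i²)].
Lines falling in [90.2, 101] nm: 7→1 (93.08 nm), 6→1 (93.78 nm), 5→1 (94.98 nm), 4→1 (97.25 nm).

4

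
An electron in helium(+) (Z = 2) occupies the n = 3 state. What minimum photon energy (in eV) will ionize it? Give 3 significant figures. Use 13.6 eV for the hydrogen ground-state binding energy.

6.04 eV

E_n = −13.6 Z²/n² = −54.40/n² eV for Z = 2.
E_3 = −54.40/9 = −6.04 eV, so ionization (to E = 0) requires 6.04 eV.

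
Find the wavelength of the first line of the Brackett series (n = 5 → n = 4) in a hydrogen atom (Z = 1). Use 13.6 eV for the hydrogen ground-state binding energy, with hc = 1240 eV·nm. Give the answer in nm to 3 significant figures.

The Brackett series terminates on n_f = 4; the first line has n_i = 4+1 = 5.
ΔE = 13.60 × (1/4² − 1/5²) = 0.3060 eV.
λ = 1240 / 0.3060 = 4050 nm.

4050 nm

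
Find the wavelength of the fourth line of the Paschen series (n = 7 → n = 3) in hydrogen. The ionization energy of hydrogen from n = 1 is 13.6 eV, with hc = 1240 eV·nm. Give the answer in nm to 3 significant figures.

1010 nm

The Paschen series terminates on n_f = 3; the fourth line has n_i = 3+4 = 7.
ΔE = 13.60 × (1/3² − 1/7²) = 1.234 eV.
λ = 1240 / 1.234 = 1010 nm.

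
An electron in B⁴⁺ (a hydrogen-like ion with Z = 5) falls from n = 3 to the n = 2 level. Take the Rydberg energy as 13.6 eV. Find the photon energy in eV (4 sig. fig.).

The Bohr energies scale as Z², so for Z = 5: E_n = −340.0/n² eV.
E_3 = −340.0/9 = −37.78 eV and E_2 = −340.0/4 = −85.00 eV.
The photon energy is |E_3 − E_2| = 47.22 eV.

47.22 eV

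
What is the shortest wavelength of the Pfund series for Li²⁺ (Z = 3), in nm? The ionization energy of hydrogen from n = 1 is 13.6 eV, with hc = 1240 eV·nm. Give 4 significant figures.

253.3 nm

The Pfund series has lower level n_f = 5; the series limit corresponds to n_i → ∞.
ΔE_max = 13.6 × 9 / 5² = 4.896 eV.
λ_min = 1240 / 4.896 = 253.3 nm.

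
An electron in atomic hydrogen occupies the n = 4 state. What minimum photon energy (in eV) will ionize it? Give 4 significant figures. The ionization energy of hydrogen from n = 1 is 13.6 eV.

0.8500 eV

E_4 = −13.60/16 = −0.8500 eV, so ionization (to E = 0) requires 0.8500 eV.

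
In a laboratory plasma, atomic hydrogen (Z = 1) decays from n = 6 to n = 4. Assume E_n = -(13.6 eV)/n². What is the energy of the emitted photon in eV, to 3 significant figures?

0.472 eV

E_6 = −13.60/36 = −0.3778 eV and E_4 = −13.60/16 = −0.8500 eV.
The photon energy is |E_6 − E_4| = 0.472 eV.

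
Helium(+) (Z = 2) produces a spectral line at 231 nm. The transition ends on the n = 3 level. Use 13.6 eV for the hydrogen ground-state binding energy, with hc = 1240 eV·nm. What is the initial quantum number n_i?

The photon energy is ΔE = hc/λ = 1240 / 231 = 5.368 eV.
With Z = 2, ΔE = 54.40 × (1/n_f² − 1/n_i²), so 1/n_f² − 1/n_i² = 0.09868.
With n_f = 3: 1/n_i² = 1/9 − 0.09868 = 0.01244, so n_i ≈ 8.97.

n_i = 9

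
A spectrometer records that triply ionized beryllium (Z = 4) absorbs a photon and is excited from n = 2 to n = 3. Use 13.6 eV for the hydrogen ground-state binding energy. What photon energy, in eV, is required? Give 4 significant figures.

30.22 eV

The Bohr energies scale as Z², so for Z = 4: E_n = −217.6/n² eV.
E_3 = −217.6/9 = −24.18 eV and E_2 = −217.6/4 = −54.40 eV.
The photon energy is |E_3 − E_2| = 30.22 eV.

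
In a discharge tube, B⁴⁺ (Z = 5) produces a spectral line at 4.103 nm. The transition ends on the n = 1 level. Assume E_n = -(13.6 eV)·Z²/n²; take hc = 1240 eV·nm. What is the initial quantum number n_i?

n_i = 3

The photon energy is ΔE = hc/λ = 1240 / 4.103 = 302.2 eV.
With Z = 5, ΔE = 340.0 × (1/n_f² − 1/n_i²), so 1/n_f² − 1/n_i² = 0.8889.
With n_f = 1: 1/n_i² = 1/1 − 0.8889 = 0.1111, so n_i ≈ 3.00.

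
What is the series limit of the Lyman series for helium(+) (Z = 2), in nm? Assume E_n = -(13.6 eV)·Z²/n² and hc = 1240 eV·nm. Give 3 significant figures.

22.8 nm

The Lyman series has lower level n_f = 1; the series limit corresponds to n_i → ∞.
ΔE_max = 13.6 × 4 / 1² = 54.40 eV.
λ_min = 1240 / 54.40 = 22.8 nm.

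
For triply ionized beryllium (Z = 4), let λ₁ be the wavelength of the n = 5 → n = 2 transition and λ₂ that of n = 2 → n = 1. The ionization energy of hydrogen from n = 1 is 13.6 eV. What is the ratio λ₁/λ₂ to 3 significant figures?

λ ∝ 1/ΔE ∝ 1/(1/n_f² − 1/n_i²), and the Z² and hc factors cancel in the ratio.
λ₁/λ₂ = (1/1² − 1/2²)/(1/2² − 1/5²) = 0.7500/0.2100 = 3.57.

3.57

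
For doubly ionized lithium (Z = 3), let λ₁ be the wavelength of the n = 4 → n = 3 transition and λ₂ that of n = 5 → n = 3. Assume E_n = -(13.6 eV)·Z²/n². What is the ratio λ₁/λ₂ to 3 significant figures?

1.46

λ ∝ 1/ΔE ∝ 1/(1/n_f² − 1/n_i²), and the Z² and hc factors cancel in the ratio.
λ₁/λ₂ = (1/3² − 1/5²)/(1/3² − 1/4²) = 0.07111/0.04861 = 1.46.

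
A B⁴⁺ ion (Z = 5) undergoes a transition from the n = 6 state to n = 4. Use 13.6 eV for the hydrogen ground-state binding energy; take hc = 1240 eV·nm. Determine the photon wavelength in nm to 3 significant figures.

105 nm

For Z = 5 the level energies scale as Z², so the effective Rydberg energy is 13.6 × 25 = 340.0 eV.
ΔE = 340.0 × (1/4² − 1/6²) = 340.0 × 0.03472 = 11.81 eV.
λ = hc/ΔE = 1240 / 11.81 = 105 nm.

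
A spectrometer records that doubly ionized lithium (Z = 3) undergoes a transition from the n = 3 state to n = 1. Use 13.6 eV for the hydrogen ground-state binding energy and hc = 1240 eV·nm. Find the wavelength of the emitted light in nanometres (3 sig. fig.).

For Z = 3 the level energies scale as Z², so the effective Rydberg energy is 13.6 × 9 = 122.4 eV.
ΔE = 122.4 × (1/1² − 1/3²) = 122.4 × 0.8889 = 108.8 eV.
λ = hc/ΔE = 1240 / 108.8 = 11.4 nm.

11.4 nm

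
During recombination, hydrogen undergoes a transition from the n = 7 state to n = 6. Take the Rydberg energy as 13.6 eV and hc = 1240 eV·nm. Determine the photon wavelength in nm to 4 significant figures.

12370 nm

ΔE = 13.60 × (1/6² − 1/7²) = 13.60 × 0.007370 = 0.1002 eV.
λ = hc/ΔE = 1240 / 0.1002 = 12370 nm.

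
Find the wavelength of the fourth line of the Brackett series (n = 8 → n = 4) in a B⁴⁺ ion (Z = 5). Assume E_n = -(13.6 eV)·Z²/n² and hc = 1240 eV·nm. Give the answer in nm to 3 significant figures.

77.8 nm

The Brackett series terminates on n_f = 4; the fourth line has n_i = 4+4 = 8.
ΔE = 340.0 × (1/4² − 1/8²) = 15.94 eV.
λ = 1240 / 15.94 = 77.8 nm.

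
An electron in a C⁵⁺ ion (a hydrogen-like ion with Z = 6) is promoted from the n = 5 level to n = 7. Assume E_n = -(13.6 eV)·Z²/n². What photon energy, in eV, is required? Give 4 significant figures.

The Bohr energies scale as Z², so for Z = 6: E_n = −489.6/n² eV.
E_7 = −489.6/49 = −9.992 eV and E_5 = −489.6/25 = −19.58 eV.
The photon energy is |E_7 − E_5| = 9.592 eV.

9.592 eV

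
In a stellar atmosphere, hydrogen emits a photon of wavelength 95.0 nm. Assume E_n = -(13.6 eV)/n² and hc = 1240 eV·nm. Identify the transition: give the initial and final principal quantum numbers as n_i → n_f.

The photon energy is ΔE = hc/λ = 1240 / 95.0 = 13.05 eV.
With Z = 1, ΔE = 13.60 × (1/n_f² − 1/n_i²), so 1/n_f² − 1/n_i² = 0.9598.
Trying n_f = 1 gives 1/n_i² = 0.04025, i.e. n_i ≈ 5; this pair matches.

n_i = 5, n_f = 1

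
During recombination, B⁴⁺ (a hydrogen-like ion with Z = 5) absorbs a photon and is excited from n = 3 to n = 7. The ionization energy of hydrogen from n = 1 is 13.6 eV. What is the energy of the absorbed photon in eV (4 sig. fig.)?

The Bohr energies scale as Z², so for Z = 5: E_n = −340.0/n² eV.
E_7 = −340.0/49 = −6.939 eV and E_3 = −340.0/9 = −37.78 eV.
The photon energy is |E_7 − E_3| = 30.84 eV.

30.84 eV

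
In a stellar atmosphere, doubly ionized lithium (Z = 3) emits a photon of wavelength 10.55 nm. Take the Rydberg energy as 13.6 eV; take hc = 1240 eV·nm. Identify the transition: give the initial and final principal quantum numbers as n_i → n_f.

The photon energy is ΔE = hc/λ = 1240 / 10.55 = 117.5 eV.
With Z = 3, ΔE = 122.4 × (1/n_f² − 1/n_i²), so 1/n_f² − 1/n_i² = 0.9603.
Trying n_f = 1 gives 1/n_i² = 0.03974, i.e. n_i ≈ 5; this pair matches.

n_i = 5, n_f = 1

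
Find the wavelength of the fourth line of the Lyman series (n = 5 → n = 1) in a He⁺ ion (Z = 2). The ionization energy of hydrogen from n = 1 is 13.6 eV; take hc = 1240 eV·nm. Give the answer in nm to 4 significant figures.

23.74 nm

The Lyman series terminates on n_f = 1; the fourth line has n_i = 1+4 = 5.
ΔE = 54.40 × (1/1² − 1/5²) = 52.22 eV.
λ = 1240 / 52.22 = 23.74 nm.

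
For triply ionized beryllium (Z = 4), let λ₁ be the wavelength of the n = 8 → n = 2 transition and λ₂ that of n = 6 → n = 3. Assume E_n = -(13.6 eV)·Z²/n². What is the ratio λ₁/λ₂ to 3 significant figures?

0.356

λ ∝ 1/ΔE ∝ 1/(1/n_f² − 1/n_i²), and the Z² and hc factors cancel in the ratio.
λ₁/λ₂ = (1/3² − 1/6²)/(1/2² − 1/8²) = 0.08333/0.2344 = 0.356.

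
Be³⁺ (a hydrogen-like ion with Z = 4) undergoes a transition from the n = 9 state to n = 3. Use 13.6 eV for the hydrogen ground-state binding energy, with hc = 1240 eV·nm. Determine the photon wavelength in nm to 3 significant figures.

For Z = 4 the level energies scale as Z², so the effective Rydberg energy is 13.6 × 16 = 217.6 eV.
ΔE = 217.6 × (1/3² − 1/9²) = 217.6 × 0.09877 = 21.49 eV.
λ = hc/ΔE = 1240 / 21.49 = 57.7 nm.

57.7 nm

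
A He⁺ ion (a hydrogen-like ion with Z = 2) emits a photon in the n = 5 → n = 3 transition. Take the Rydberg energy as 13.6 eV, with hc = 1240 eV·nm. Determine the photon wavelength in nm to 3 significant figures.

321 nm

For Z = 2 the level energies scale as Z², so the effective Rydberg energy is 13.6 × 4 = 54.40 eV.
ΔE = 54.40 × (1/3² − 1/5²) = 54.40 × 0.07111 = 3.868 eV.
λ = hc/ΔE = 1240 / 3.868 = 321 nm.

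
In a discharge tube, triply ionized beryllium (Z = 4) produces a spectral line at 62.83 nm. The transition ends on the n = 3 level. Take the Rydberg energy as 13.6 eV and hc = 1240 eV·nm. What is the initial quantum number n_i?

The photon energy is ΔE = hc/λ = 1240 / 62.83 = 19.74 eV.
With Z = 4, ΔE = 217.6 × (1/n_f² − 1/n_i²), so 1/n_f² − 1/n_i² = 0.09070.
With n_f = 3: 1/n_i² = 1/9 − 0.09070 = 0.02041, so n_i ≈ 7.00.

n_i = 7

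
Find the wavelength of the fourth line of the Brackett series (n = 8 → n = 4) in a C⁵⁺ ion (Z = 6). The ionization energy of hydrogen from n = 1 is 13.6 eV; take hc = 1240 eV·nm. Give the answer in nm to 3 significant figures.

The Brackett series terminates on n_f = 4; the fourth line has n_i = 4+4 = 8.
ΔE = 489.6 × (1/4² − 1/8²) = 22.95 eV.
λ = 1240 / 22.95 = 54.0 nm.

54.0 nm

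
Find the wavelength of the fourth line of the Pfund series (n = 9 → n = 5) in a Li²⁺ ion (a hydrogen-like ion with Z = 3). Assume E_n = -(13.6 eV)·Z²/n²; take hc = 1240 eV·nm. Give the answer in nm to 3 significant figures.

The Pfund series terminates on n_f = 5; the fourth line has n_i = 5+4 = 9.
ΔE = 122.4 × (1/5² − 1/9²) = 3.385 eV.
λ = 1240 / 3.385 = 366 nm.

366 nm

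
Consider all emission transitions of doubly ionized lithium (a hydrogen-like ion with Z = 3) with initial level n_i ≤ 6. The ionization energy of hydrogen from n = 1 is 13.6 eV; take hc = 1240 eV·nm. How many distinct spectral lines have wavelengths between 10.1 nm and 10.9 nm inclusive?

Enumerate all n_i → n_f pairs with 1 ≤ n_f < n_i ≤ 6 and compute λ = 1240 / [13.6·9·(1/n_f² − 1/n_i²)].
Lines falling in [10.1, 10.9] nm: 6→1 (10.42 nm), 5→1 (10.55 nm), 4→1 (10.81 nm).

3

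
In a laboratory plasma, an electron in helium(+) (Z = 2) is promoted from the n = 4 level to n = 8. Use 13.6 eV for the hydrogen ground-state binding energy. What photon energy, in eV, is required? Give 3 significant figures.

2.55 eV

The Bohr energies scale as Z², so for Z = 2: E_n = −54.40/n² eV.
E_8 = −54.40/64 = −0.8500 eV and E_4 = −54.40/16 = −3.400 eV.
The photon energy is |E_8 − E_4| = 2.55 eV.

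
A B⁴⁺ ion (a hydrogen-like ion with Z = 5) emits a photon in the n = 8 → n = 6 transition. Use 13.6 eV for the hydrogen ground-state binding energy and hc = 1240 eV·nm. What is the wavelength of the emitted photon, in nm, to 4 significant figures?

For Z = 5 the level energies scale as Z², so the effective Rydberg energy is 13.6 × 25 = 340.0 eV.
ΔE = 340.0 × (1/6² − 1/8²) = 340.0 × 0.01215 = 4.132 eV.
λ = hc/ΔE = 1240 / 4.132 = 300.1 nm.

300.1 nm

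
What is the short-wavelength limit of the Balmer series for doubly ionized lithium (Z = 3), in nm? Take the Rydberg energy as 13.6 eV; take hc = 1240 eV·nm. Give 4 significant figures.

The Balmer series has lower level n_f = 2; the series limit corresponds to n_i → ∞.
ΔE_max = 13.6 × 9 / 2² = 30.60 eV.
λ_min = 1240 / 30.60 = 40.52 nm.

40.52 nm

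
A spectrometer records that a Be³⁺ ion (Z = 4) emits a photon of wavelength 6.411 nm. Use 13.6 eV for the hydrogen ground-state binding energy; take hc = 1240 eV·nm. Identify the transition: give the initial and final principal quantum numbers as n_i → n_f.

n_i = 3, n_f = 1

The photon energy is ΔE = hc/λ = 1240 / 6.411 = 193.4 eV.
With Z = 4, ΔE = 217.6 × (1/n_f² − 1/n_i²), so 1/n_f² − 1/n_i² = 0.8889.
Trying n_f = 1 gives 1/n_i² = 0.1111, i.e. n_i ≈ 3; this pair matches.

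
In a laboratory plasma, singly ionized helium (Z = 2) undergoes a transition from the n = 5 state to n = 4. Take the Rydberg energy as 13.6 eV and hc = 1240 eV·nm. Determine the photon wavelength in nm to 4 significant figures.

For Z = 2 the level energies scale as Z², so the effective Rydberg energy is 13.6 × 4 = 54.40 eV.
ΔE = 54.40 × (1/4² − 1/5²) = 54.40 × 0.02250 = 1.224 eV.
λ = hc/ΔE = 1240 / 1.224 = 1013 nm.

1013 nm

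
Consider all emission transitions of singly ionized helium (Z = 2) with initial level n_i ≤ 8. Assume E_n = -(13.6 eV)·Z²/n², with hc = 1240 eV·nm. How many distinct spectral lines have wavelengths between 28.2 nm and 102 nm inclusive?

Enumerate all n_i → n_f pairs with 1 ≤ n_f < n_i ≤ 8 and compute λ = 1240 / [13.6·4·(1/n_f² − 1/n_i²)].
Lines falling in [28.2, 102] nm: 2→1 (30.39 nm), 8→2 (97.25 nm), 7→2 (99.28 nm).

3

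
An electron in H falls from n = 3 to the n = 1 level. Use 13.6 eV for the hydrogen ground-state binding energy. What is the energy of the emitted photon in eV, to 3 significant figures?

12.1 eV

E_3 = −13.60/9 = −1.511 eV and E_1 = −13.60/1 = −13.60 eV.
The photon energy is |E_3 − E_1| = 12.1 eV.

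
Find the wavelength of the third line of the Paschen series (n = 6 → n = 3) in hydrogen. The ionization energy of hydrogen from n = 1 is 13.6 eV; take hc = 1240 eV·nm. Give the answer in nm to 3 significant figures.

The Paschen series terminates on n_f = 3; the third line has n_i = 3+3 = 6.
ΔE = 13.60 × (1/3² − 1/6²) = 1.133 eV.
λ = 1240 / 1.133 = 1090 nm.

1090 nm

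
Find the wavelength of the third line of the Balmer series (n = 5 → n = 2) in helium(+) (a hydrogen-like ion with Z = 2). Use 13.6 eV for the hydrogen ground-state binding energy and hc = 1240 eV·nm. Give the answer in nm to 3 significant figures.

109 nm

The Balmer series terminates on n_f = 2; the third line has n_i = 2+3 = 5.
ΔE = 54.40 × (1/2² − 1/5²) = 11.42 eV.
λ = 1240 / 11.42 = 109 nm.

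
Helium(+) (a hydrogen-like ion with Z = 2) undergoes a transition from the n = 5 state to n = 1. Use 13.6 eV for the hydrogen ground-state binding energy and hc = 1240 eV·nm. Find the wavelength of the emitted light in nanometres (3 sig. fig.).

23.7 nm

For Z = 2 the level energies scale as Z², so the effective Rydberg energy is 13.6 × 4 = 54.40 eV.
ΔE = 54.40 × (1/1² − 1/5²) = 54.40 × 0.9600 = 52.22 eV.
λ = hc/ΔE = 1240 / 52.22 = 23.7 nm.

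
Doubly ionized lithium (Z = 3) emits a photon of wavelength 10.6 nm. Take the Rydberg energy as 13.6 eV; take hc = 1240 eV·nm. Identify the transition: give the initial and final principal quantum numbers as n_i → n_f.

n_i = 5, n_f = 1

The photon energy is ΔE = hc/λ = 1240 / 10.6 = 117.0 eV.
With Z = 3, ΔE = 122.4 × (1/n_f² − 1/n_i²), so 1/n_f² − 1/n_i² = 0.9557.
Trying n_f = 1 gives 1/n_i² = 0.04427, i.e. n_i ≈ 5; this pair matches.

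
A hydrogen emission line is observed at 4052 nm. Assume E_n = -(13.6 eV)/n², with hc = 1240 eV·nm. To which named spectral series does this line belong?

Brackett

ΔE = 1240/4052 = 0.3060 eV.
This matches 13.6 × (1/4² − 1/5²), so n_f = 4: the Brackett series.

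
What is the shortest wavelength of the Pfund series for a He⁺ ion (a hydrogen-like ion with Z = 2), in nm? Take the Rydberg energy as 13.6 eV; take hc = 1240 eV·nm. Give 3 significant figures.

570 nm

The Pfund series has lower level n_f = 5; the series limit corresponds to n_i → ∞.
ΔE_max = 13.6 × 4 / 5² = 2.176 eV.
λ_min = 1240 / 2.176 = 570 nm.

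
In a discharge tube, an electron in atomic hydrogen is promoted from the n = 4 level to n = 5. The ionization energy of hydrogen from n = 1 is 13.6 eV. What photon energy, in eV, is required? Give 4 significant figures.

E_5 = −13.60/25 = −0.5440 eV and E_4 = −13.60/16 = −0.8500 eV.
The photon energy is |E_5 − E_4| = 0.3060 eV.

0.3060 eV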